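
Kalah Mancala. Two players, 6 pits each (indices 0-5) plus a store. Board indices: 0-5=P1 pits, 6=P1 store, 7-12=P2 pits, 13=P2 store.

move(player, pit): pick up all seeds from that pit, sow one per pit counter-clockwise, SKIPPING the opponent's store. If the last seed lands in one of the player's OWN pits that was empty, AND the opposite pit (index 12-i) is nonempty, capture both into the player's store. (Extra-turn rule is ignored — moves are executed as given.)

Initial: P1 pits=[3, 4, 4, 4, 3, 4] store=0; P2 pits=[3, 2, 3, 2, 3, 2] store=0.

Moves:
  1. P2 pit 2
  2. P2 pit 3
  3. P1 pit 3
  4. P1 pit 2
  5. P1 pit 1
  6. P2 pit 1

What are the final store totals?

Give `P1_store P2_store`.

Move 1: P2 pit2 -> P1=[3,4,4,4,3,4](0) P2=[3,2,0,3,4,3](0)
Move 2: P2 pit3 -> P1=[3,4,4,4,3,4](0) P2=[3,2,0,0,5,4](1)
Move 3: P1 pit3 -> P1=[3,4,4,0,4,5](1) P2=[4,2,0,0,5,4](1)
Move 4: P1 pit2 -> P1=[3,4,0,1,5,6](2) P2=[4,2,0,0,5,4](1)
Move 5: P1 pit1 -> P1=[3,0,1,2,6,7](2) P2=[4,2,0,0,5,4](1)
Move 6: P2 pit1 -> P1=[3,0,0,2,6,7](2) P2=[4,0,1,0,5,4](3)

Answer: 2 3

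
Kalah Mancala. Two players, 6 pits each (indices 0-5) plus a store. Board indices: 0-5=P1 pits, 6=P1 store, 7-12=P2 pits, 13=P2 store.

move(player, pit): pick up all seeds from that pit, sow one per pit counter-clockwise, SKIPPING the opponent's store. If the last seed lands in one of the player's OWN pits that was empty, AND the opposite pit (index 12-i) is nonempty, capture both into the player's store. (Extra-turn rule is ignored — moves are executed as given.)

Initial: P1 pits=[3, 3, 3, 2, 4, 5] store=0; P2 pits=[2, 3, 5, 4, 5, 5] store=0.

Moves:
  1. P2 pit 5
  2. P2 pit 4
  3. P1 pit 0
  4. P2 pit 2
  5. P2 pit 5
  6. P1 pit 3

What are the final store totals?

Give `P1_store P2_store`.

Move 1: P2 pit5 -> P1=[4,4,4,3,4,5](0) P2=[2,3,5,4,5,0](1)
Move 2: P2 pit4 -> P1=[5,5,5,3,4,5](0) P2=[2,3,5,4,0,1](2)
Move 3: P1 pit0 -> P1=[0,6,6,4,5,6](0) P2=[2,3,5,4,0,1](2)
Move 4: P2 pit2 -> P1=[1,6,6,4,5,6](0) P2=[2,3,0,5,1,2](3)
Move 5: P2 pit5 -> P1=[2,6,6,4,5,6](0) P2=[2,3,0,5,1,0](4)
Move 6: P1 pit3 -> P1=[2,6,6,0,6,7](1) P2=[3,3,0,5,1,0](4)

Answer: 1 4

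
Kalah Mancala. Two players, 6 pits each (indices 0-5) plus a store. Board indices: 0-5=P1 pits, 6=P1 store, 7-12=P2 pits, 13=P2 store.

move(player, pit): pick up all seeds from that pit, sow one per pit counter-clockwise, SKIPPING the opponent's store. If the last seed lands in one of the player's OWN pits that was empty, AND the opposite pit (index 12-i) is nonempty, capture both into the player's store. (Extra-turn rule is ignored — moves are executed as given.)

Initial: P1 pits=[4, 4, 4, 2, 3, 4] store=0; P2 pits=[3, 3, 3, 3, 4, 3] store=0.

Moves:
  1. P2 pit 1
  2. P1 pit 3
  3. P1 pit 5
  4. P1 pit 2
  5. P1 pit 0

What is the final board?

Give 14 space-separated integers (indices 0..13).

Answer: 0 5 1 2 6 1 2 4 1 5 5 5 3 0

Derivation:
Move 1: P2 pit1 -> P1=[4,4,4,2,3,4](0) P2=[3,0,4,4,5,3](0)
Move 2: P1 pit3 -> P1=[4,4,4,0,4,5](0) P2=[3,0,4,4,5,3](0)
Move 3: P1 pit5 -> P1=[4,4,4,0,4,0](1) P2=[4,1,5,5,5,3](0)
Move 4: P1 pit2 -> P1=[4,4,0,1,5,1](2) P2=[4,1,5,5,5,3](0)
Move 5: P1 pit0 -> P1=[0,5,1,2,6,1](2) P2=[4,1,5,5,5,3](0)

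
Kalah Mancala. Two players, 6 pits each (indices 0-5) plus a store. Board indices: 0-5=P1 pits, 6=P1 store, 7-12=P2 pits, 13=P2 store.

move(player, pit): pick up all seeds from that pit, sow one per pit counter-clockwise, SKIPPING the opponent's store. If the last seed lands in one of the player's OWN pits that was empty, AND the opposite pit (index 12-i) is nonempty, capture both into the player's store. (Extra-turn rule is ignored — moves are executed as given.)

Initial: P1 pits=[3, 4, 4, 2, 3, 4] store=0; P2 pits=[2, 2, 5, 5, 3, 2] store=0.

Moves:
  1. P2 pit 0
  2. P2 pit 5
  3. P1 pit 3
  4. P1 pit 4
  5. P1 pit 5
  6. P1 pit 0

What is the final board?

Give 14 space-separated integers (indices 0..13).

Answer: 0 5 5 1 0 0 8 2 0 7 6 4 0 1

Derivation:
Move 1: P2 pit0 -> P1=[3,4,4,2,3,4](0) P2=[0,3,6,5,3,2](0)
Move 2: P2 pit5 -> P1=[4,4,4,2,3,4](0) P2=[0,3,6,5,3,0](1)
Move 3: P1 pit3 -> P1=[4,4,4,0,4,5](0) P2=[0,3,6,5,3,0](1)
Move 4: P1 pit4 -> P1=[4,4,4,0,0,6](1) P2=[1,4,6,5,3,0](1)
Move 5: P1 pit5 -> P1=[4,4,4,0,0,0](2) P2=[2,5,7,6,4,0](1)
Move 6: P1 pit0 -> P1=[0,5,5,1,0,0](8) P2=[2,0,7,6,4,0](1)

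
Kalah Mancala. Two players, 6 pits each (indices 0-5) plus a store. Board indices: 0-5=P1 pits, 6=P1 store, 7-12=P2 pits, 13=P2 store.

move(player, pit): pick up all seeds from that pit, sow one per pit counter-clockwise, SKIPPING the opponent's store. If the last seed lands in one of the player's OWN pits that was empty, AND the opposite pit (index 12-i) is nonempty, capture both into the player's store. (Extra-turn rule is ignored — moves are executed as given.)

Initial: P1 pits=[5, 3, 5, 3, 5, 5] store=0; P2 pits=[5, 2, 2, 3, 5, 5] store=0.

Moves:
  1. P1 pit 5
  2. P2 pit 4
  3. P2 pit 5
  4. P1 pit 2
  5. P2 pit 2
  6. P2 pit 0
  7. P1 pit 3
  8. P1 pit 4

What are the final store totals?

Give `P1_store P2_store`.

Move 1: P1 pit5 -> P1=[5,3,5,3,5,0](1) P2=[6,3,3,4,5,5](0)
Move 2: P2 pit4 -> P1=[6,4,6,3,5,0](1) P2=[6,3,3,4,0,6](1)
Move 3: P2 pit5 -> P1=[7,5,7,4,6,0](1) P2=[6,3,3,4,0,0](2)
Move 4: P1 pit2 -> P1=[7,5,0,5,7,1](2) P2=[7,4,4,4,0,0](2)
Move 5: P2 pit2 -> P1=[7,5,0,5,7,1](2) P2=[7,4,0,5,1,1](3)
Move 6: P2 pit0 -> P1=[8,5,0,5,7,1](2) P2=[0,5,1,6,2,2](4)
Move 7: P1 pit3 -> P1=[8,5,0,0,8,2](3) P2=[1,6,1,6,2,2](4)
Move 8: P1 pit4 -> P1=[8,5,0,0,0,3](4) P2=[2,7,2,7,3,3](4)

Answer: 4 4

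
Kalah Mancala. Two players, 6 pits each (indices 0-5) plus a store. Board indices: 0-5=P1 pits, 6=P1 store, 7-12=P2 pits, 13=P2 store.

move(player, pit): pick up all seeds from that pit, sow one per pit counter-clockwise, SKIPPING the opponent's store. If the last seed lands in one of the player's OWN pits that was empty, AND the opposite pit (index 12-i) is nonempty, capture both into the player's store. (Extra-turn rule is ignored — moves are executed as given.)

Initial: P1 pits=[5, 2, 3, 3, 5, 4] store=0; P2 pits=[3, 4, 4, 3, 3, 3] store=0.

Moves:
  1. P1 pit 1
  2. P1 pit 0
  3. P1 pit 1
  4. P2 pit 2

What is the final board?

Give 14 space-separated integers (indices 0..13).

Answer: 0 0 6 5 6 5 0 3 4 0 4 4 4 1

Derivation:
Move 1: P1 pit1 -> P1=[5,0,4,4,5,4](0) P2=[3,4,4,3,3,3](0)
Move 2: P1 pit0 -> P1=[0,1,5,5,6,5](0) P2=[3,4,4,3,3,3](0)
Move 3: P1 pit1 -> P1=[0,0,6,5,6,5](0) P2=[3,4,4,3,3,3](0)
Move 4: P2 pit2 -> P1=[0,0,6,5,6,5](0) P2=[3,4,0,4,4,4](1)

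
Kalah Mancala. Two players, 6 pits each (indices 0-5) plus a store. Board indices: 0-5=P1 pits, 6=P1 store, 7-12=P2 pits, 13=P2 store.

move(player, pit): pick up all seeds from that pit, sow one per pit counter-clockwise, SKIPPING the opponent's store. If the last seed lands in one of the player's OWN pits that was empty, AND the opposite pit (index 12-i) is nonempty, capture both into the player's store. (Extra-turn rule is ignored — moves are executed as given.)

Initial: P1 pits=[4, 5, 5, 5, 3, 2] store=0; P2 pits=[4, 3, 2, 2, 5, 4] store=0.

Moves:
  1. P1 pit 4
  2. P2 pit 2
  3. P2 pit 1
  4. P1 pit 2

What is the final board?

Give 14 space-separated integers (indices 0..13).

Move 1: P1 pit4 -> P1=[4,5,5,5,0,3](1) P2=[5,3,2,2,5,4](0)
Move 2: P2 pit2 -> P1=[4,5,5,5,0,3](1) P2=[5,3,0,3,6,4](0)
Move 3: P2 pit1 -> P1=[4,5,5,5,0,3](1) P2=[5,0,1,4,7,4](0)
Move 4: P1 pit2 -> P1=[4,5,0,6,1,4](2) P2=[6,0,1,4,7,4](0)

Answer: 4 5 0 6 1 4 2 6 0 1 4 7 4 0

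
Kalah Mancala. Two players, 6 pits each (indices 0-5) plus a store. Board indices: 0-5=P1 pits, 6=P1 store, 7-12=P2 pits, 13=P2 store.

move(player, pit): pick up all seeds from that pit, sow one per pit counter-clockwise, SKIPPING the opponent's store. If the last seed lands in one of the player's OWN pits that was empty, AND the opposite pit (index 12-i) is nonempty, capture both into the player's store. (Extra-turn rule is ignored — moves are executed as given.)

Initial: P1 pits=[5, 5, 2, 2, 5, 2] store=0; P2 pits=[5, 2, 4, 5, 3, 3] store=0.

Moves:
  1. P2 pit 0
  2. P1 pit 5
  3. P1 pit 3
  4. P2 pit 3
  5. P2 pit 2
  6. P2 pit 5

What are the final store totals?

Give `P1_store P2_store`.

Move 1: P2 pit0 -> P1=[5,5,2,2,5,2](0) P2=[0,3,5,6,4,4](0)
Move 2: P1 pit5 -> P1=[5,5,2,2,5,0](1) P2=[1,3,5,6,4,4](0)
Move 3: P1 pit3 -> P1=[5,5,2,0,6,0](3) P2=[0,3,5,6,4,4](0)
Move 4: P2 pit3 -> P1=[6,6,3,0,6,0](3) P2=[0,3,5,0,5,5](1)
Move 5: P2 pit2 -> P1=[7,6,3,0,6,0](3) P2=[0,3,0,1,6,6](2)
Move 6: P2 pit5 -> P1=[8,7,4,1,7,0](3) P2=[0,3,0,1,6,0](3)

Answer: 3 3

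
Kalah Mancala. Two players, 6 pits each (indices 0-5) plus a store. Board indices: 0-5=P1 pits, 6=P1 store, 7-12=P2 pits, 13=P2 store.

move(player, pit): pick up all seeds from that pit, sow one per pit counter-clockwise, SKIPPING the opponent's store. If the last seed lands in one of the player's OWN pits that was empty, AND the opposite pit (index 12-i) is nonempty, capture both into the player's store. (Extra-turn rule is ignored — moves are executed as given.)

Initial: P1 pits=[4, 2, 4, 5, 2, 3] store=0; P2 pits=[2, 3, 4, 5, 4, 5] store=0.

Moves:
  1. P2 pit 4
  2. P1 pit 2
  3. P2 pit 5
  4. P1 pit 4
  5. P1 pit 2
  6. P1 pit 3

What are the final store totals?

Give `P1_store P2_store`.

Move 1: P2 pit4 -> P1=[5,3,4,5,2,3](0) P2=[2,3,4,5,0,6](1)
Move 2: P1 pit2 -> P1=[5,3,0,6,3,4](1) P2=[2,3,4,5,0,6](1)
Move 3: P2 pit5 -> P1=[6,4,1,7,4,4](1) P2=[2,3,4,5,0,0](2)
Move 4: P1 pit4 -> P1=[6,4,1,7,0,5](2) P2=[3,4,4,5,0,0](2)
Move 5: P1 pit2 -> P1=[6,4,0,8,0,5](2) P2=[3,4,4,5,0,0](2)
Move 6: P1 pit3 -> P1=[6,4,0,0,1,6](3) P2=[4,5,5,6,1,0](2)

Answer: 3 2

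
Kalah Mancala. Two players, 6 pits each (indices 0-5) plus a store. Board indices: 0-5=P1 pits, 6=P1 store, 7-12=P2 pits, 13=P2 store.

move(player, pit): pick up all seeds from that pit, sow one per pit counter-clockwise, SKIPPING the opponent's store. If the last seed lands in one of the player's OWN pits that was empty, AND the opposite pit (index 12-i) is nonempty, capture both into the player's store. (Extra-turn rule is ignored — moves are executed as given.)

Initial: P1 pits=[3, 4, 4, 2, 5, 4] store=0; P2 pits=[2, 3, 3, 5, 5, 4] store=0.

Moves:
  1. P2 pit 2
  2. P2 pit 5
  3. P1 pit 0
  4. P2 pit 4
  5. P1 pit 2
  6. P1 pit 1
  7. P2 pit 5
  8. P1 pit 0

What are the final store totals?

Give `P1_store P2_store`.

Move 1: P2 pit2 -> P1=[3,4,4,2,5,4](0) P2=[2,3,0,6,6,5](0)
Move 2: P2 pit5 -> P1=[4,5,5,3,5,4](0) P2=[2,3,0,6,6,0](1)
Move 3: P1 pit0 -> P1=[0,6,6,4,6,4](0) P2=[2,3,0,6,6,0](1)
Move 4: P2 pit4 -> P1=[1,7,7,5,6,4](0) P2=[2,3,0,6,0,1](2)
Move 5: P1 pit2 -> P1=[1,7,0,6,7,5](1) P2=[3,4,1,6,0,1](2)
Move 6: P1 pit1 -> P1=[1,0,1,7,8,6](2) P2=[4,5,1,6,0,1](2)
Move 7: P2 pit5 -> P1=[1,0,1,7,8,6](2) P2=[4,5,1,6,0,0](3)
Move 8: P1 pit0 -> P1=[0,1,1,7,8,6](2) P2=[4,5,1,6,0,0](3)

Answer: 2 3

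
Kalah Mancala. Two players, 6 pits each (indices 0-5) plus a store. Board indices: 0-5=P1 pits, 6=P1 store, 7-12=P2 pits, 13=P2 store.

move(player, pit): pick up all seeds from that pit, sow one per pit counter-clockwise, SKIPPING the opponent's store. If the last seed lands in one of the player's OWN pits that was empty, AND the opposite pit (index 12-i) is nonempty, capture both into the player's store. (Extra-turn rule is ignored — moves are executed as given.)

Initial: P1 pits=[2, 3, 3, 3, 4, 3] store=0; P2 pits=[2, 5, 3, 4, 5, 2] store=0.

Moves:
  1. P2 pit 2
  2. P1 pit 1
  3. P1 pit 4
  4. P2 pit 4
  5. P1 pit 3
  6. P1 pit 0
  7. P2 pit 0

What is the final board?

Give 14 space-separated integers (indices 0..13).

Answer: 0 0 6 0 1 5 4 0 8 1 6 0 4 4

Derivation:
Move 1: P2 pit2 -> P1=[2,3,3,3,4,3](0) P2=[2,5,0,5,6,3](0)
Move 2: P1 pit1 -> P1=[2,0,4,4,5,3](0) P2=[2,5,0,5,6,3](0)
Move 3: P1 pit4 -> P1=[2,0,4,4,0,4](1) P2=[3,6,1,5,6,3](0)
Move 4: P2 pit4 -> P1=[3,1,5,5,0,4](1) P2=[3,6,1,5,0,4](1)
Move 5: P1 pit3 -> P1=[3,1,5,0,1,5](2) P2=[4,7,1,5,0,4](1)
Move 6: P1 pit0 -> P1=[0,2,6,0,1,5](4) P2=[4,7,0,5,0,4](1)
Move 7: P2 pit0 -> P1=[0,0,6,0,1,5](4) P2=[0,8,1,6,0,4](4)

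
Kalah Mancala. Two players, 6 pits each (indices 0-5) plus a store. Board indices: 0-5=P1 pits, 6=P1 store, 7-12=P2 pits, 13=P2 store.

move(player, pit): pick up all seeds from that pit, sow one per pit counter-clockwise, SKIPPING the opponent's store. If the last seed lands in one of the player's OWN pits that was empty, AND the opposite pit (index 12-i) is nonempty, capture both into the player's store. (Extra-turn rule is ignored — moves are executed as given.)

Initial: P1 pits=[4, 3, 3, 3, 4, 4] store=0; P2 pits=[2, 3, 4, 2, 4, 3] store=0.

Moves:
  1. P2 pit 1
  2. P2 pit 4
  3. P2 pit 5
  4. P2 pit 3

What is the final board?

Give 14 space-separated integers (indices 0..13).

Answer: 6 5 5 3 4 4 0 2 0 5 0 1 1 3

Derivation:
Move 1: P2 pit1 -> P1=[4,3,3,3,4,4](0) P2=[2,0,5,3,5,3](0)
Move 2: P2 pit4 -> P1=[5,4,4,3,4,4](0) P2=[2,0,5,3,0,4](1)
Move 3: P2 pit5 -> P1=[6,5,5,3,4,4](0) P2=[2,0,5,3,0,0](2)
Move 4: P2 pit3 -> P1=[6,5,5,3,4,4](0) P2=[2,0,5,0,1,1](3)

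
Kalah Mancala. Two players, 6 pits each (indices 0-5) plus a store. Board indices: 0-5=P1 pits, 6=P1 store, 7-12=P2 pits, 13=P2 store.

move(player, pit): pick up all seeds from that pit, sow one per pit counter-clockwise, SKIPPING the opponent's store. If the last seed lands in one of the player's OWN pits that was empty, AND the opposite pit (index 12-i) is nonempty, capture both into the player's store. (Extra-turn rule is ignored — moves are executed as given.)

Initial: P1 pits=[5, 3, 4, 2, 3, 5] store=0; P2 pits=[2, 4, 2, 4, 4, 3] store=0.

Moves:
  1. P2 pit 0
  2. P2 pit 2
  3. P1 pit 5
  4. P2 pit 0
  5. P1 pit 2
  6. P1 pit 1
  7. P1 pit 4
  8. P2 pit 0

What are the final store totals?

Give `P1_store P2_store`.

Move 1: P2 pit0 -> P1=[5,3,4,2,3,5](0) P2=[0,5,3,4,4,3](0)
Move 2: P2 pit2 -> P1=[5,3,4,2,3,5](0) P2=[0,5,0,5,5,4](0)
Move 3: P1 pit5 -> P1=[5,3,4,2,3,0](1) P2=[1,6,1,6,5,4](0)
Move 4: P2 pit0 -> P1=[5,3,4,2,3,0](1) P2=[0,7,1,6,5,4](0)
Move 5: P1 pit2 -> P1=[5,3,0,3,4,1](2) P2=[0,7,1,6,5,4](0)
Move 6: P1 pit1 -> P1=[5,0,1,4,5,1](2) P2=[0,7,1,6,5,4](0)
Move 7: P1 pit4 -> P1=[5,0,1,4,0,2](3) P2=[1,8,2,6,5,4](0)
Move 8: P2 pit0 -> P1=[5,0,1,4,0,2](3) P2=[0,9,2,6,5,4](0)

Answer: 3 0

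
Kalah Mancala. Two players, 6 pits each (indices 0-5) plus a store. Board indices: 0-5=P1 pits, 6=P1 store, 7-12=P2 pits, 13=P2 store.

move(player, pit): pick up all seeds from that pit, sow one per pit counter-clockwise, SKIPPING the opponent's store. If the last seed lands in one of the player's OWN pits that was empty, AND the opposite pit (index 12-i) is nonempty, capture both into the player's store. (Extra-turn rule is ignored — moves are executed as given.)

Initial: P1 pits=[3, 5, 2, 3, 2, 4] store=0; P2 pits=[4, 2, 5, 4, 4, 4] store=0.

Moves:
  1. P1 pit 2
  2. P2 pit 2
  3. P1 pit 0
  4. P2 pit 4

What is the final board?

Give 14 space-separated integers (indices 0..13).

Move 1: P1 pit2 -> P1=[3,5,0,4,3,4](0) P2=[4,2,5,4,4,4](0)
Move 2: P2 pit2 -> P1=[4,5,0,4,3,4](0) P2=[4,2,0,5,5,5](1)
Move 3: P1 pit0 -> P1=[0,6,1,5,4,4](0) P2=[4,2,0,5,5,5](1)
Move 4: P2 pit4 -> P1=[1,7,2,5,4,4](0) P2=[4,2,0,5,0,6](2)

Answer: 1 7 2 5 4 4 0 4 2 0 5 0 6 2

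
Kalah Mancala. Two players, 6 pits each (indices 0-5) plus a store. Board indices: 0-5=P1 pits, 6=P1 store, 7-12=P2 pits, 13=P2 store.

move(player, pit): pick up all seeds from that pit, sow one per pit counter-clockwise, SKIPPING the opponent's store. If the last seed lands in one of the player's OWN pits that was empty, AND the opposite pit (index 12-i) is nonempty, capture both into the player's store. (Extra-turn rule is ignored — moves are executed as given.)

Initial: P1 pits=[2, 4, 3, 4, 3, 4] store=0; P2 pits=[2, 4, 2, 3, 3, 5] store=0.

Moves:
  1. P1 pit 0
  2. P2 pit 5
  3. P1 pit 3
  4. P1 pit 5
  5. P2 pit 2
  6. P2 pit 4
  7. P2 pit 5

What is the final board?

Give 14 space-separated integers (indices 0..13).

Answer: 1 7 5 0 4 0 2 4 6 0 5 0 0 5

Derivation:
Move 1: P1 pit0 -> P1=[0,5,4,4,3,4](0) P2=[2,4,2,3,3,5](0)
Move 2: P2 pit5 -> P1=[1,6,5,5,3,4](0) P2=[2,4,2,3,3,0](1)
Move 3: P1 pit3 -> P1=[1,6,5,0,4,5](1) P2=[3,5,2,3,3,0](1)
Move 4: P1 pit5 -> P1=[1,6,5,0,4,0](2) P2=[4,6,3,4,3,0](1)
Move 5: P2 pit2 -> P1=[0,6,5,0,4,0](2) P2=[4,6,0,5,4,0](3)
Move 6: P2 pit4 -> P1=[1,7,5,0,4,0](2) P2=[4,6,0,5,0,1](4)
Move 7: P2 pit5 -> P1=[1,7,5,0,4,0](2) P2=[4,6,0,5,0,0](5)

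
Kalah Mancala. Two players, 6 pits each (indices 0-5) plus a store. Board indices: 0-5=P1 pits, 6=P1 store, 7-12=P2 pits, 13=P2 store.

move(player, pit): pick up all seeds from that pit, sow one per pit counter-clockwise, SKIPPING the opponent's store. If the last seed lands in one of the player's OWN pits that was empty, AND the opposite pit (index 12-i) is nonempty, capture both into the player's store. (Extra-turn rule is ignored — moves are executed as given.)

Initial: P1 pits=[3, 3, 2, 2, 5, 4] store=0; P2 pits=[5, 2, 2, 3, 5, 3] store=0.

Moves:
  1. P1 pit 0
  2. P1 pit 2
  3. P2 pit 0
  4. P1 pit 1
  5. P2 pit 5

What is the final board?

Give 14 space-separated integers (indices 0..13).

Answer: 1 1 2 5 7 6 0 0 3 3 4 6 0 1

Derivation:
Move 1: P1 pit0 -> P1=[0,4,3,3,5,4](0) P2=[5,2,2,3,5,3](0)
Move 2: P1 pit2 -> P1=[0,4,0,4,6,5](0) P2=[5,2,2,3,5,3](0)
Move 3: P2 pit0 -> P1=[0,4,0,4,6,5](0) P2=[0,3,3,4,6,4](0)
Move 4: P1 pit1 -> P1=[0,0,1,5,7,6](0) P2=[0,3,3,4,6,4](0)
Move 5: P2 pit5 -> P1=[1,1,2,5,7,6](0) P2=[0,3,3,4,6,0](1)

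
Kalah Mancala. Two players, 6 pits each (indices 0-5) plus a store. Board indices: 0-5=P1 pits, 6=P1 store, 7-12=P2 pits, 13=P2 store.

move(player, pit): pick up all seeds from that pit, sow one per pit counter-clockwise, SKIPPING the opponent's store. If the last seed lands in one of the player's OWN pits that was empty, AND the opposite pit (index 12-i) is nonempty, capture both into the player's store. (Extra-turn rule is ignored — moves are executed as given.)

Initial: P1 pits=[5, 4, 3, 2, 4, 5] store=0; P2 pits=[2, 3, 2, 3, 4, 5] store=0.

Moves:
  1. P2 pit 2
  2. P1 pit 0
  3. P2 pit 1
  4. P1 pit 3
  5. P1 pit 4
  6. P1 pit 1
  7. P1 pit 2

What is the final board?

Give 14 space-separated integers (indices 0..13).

Answer: 0 0 0 2 2 10 4 4 1 2 6 6 5 0

Derivation:
Move 1: P2 pit2 -> P1=[5,4,3,2,4,5](0) P2=[2,3,0,4,5,5](0)
Move 2: P1 pit0 -> P1=[0,5,4,3,5,6](0) P2=[2,3,0,4,5,5](0)
Move 3: P2 pit1 -> P1=[0,5,4,3,5,6](0) P2=[2,0,1,5,6,5](0)
Move 4: P1 pit3 -> P1=[0,5,4,0,6,7](1) P2=[2,0,1,5,6,5](0)
Move 5: P1 pit4 -> P1=[0,5,4,0,0,8](2) P2=[3,1,2,6,6,5](0)
Move 6: P1 pit1 -> P1=[0,0,5,1,1,9](3) P2=[3,1,2,6,6,5](0)
Move 7: P1 pit2 -> P1=[0,0,0,2,2,10](4) P2=[4,1,2,6,6,5](0)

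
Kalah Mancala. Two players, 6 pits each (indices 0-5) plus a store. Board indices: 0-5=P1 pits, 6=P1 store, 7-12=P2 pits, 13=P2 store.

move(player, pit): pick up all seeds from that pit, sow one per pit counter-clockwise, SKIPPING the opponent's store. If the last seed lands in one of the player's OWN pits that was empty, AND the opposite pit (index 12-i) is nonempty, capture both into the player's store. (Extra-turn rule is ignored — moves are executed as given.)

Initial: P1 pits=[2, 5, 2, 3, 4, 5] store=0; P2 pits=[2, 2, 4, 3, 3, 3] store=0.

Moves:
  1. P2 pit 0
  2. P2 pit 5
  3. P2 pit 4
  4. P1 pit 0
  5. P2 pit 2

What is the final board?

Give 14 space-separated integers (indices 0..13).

Answer: 1 7 3 4 5 5 0 0 3 0 4 1 2 3

Derivation:
Move 1: P2 pit0 -> P1=[2,5,2,3,4,5](0) P2=[0,3,5,3,3,3](0)
Move 2: P2 pit5 -> P1=[3,6,2,3,4,5](0) P2=[0,3,5,3,3,0](1)
Move 3: P2 pit4 -> P1=[4,6,2,3,4,5](0) P2=[0,3,5,3,0,1](2)
Move 4: P1 pit0 -> P1=[0,7,3,4,5,5](0) P2=[0,3,5,3,0,1](2)
Move 5: P2 pit2 -> P1=[1,7,3,4,5,5](0) P2=[0,3,0,4,1,2](3)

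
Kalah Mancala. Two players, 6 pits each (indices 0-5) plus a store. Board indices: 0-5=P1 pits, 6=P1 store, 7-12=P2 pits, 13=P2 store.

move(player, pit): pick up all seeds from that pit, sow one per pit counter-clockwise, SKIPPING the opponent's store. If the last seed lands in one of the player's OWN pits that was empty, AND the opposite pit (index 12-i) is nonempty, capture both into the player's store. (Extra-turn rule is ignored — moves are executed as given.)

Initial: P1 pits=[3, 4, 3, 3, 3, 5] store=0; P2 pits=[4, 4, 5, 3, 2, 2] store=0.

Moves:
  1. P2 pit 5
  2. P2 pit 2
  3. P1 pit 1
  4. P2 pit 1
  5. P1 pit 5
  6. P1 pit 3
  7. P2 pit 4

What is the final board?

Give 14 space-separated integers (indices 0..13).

Answer: 6 1 5 0 5 1 2 6 1 2 6 0 3 3

Derivation:
Move 1: P2 pit5 -> P1=[4,4,3,3,3,5](0) P2=[4,4,5,3,2,0](1)
Move 2: P2 pit2 -> P1=[5,4,3,3,3,5](0) P2=[4,4,0,4,3,1](2)
Move 3: P1 pit1 -> P1=[5,0,4,4,4,6](0) P2=[4,4,0,4,3,1](2)
Move 4: P2 pit1 -> P1=[5,0,4,4,4,6](0) P2=[4,0,1,5,4,2](2)
Move 5: P1 pit5 -> P1=[5,0,4,4,4,0](1) P2=[5,1,2,6,5,2](2)
Move 6: P1 pit3 -> P1=[5,0,4,0,5,1](2) P2=[6,1,2,6,5,2](2)
Move 7: P2 pit4 -> P1=[6,1,5,0,5,1](2) P2=[6,1,2,6,0,3](3)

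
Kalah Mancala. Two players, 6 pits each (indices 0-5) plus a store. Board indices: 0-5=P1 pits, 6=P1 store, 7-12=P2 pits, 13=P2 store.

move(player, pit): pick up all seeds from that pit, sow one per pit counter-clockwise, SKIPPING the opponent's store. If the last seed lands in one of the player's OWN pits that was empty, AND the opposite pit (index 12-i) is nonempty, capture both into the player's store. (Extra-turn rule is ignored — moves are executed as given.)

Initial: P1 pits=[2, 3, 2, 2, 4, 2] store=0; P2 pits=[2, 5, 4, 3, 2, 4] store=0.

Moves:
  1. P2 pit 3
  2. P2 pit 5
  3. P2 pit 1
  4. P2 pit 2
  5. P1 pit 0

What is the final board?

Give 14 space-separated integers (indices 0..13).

Answer: 0 5 4 4 5 2 0 2 0 0 2 5 2 4

Derivation:
Move 1: P2 pit3 -> P1=[2,3,2,2,4,2](0) P2=[2,5,4,0,3,5](1)
Move 2: P2 pit5 -> P1=[3,4,3,3,4,2](0) P2=[2,5,4,0,3,0](2)
Move 3: P2 pit1 -> P1=[3,4,3,3,4,2](0) P2=[2,0,5,1,4,1](3)
Move 4: P2 pit2 -> P1=[4,4,3,3,4,2](0) P2=[2,0,0,2,5,2](4)
Move 5: P1 pit0 -> P1=[0,5,4,4,5,2](0) P2=[2,0,0,2,5,2](4)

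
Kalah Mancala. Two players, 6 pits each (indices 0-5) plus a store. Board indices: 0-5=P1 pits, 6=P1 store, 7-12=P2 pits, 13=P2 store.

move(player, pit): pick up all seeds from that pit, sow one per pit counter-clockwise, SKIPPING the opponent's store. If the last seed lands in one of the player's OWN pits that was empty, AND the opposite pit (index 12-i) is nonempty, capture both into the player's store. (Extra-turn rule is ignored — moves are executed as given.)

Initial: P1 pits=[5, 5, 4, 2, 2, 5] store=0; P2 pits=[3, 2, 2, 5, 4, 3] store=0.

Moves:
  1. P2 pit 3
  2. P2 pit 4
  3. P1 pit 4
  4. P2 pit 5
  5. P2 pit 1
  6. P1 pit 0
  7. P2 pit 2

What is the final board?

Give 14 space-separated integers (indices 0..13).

Answer: 0 9 1 4 1 7 2 4 1 0 1 1 1 10

Derivation:
Move 1: P2 pit3 -> P1=[6,6,4,2,2,5](0) P2=[3,2,2,0,5,4](1)
Move 2: P2 pit4 -> P1=[7,7,5,2,2,5](0) P2=[3,2,2,0,0,5](2)
Move 3: P1 pit4 -> P1=[7,7,5,2,0,6](1) P2=[3,2,2,0,0,5](2)
Move 4: P2 pit5 -> P1=[8,8,6,3,0,6](1) P2=[3,2,2,0,0,0](3)
Move 5: P2 pit1 -> P1=[8,8,0,3,0,6](1) P2=[3,0,3,0,0,0](10)
Move 6: P1 pit0 -> P1=[0,9,1,4,1,7](2) P2=[4,1,3,0,0,0](10)
Move 7: P2 pit2 -> P1=[0,9,1,4,1,7](2) P2=[4,1,0,1,1,1](10)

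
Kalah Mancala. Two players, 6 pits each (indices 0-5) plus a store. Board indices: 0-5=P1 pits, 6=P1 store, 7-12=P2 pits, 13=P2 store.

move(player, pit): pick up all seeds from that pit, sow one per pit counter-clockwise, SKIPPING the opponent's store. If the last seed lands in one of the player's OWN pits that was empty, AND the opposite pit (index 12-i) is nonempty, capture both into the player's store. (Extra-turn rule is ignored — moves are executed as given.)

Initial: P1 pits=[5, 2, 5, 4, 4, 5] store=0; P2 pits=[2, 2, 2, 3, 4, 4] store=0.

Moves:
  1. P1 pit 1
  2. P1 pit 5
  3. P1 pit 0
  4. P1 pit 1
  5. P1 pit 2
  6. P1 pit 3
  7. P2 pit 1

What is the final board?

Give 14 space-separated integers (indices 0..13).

Move 1: P1 pit1 -> P1=[5,0,6,5,4,5](0) P2=[2,2,2,3,4,4](0)
Move 2: P1 pit5 -> P1=[5,0,6,5,4,0](1) P2=[3,3,3,4,4,4](0)
Move 3: P1 pit0 -> P1=[0,1,7,6,5,0](5) P2=[0,3,3,4,4,4](0)
Move 4: P1 pit1 -> P1=[0,0,8,6,5,0](5) P2=[0,3,3,4,4,4](0)
Move 5: P1 pit2 -> P1=[0,0,0,7,6,1](6) P2=[1,4,4,5,4,4](0)
Move 6: P1 pit3 -> P1=[0,0,0,0,7,2](7) P2=[2,5,5,6,4,4](0)
Move 7: P2 pit1 -> P1=[0,0,0,0,7,2](7) P2=[2,0,6,7,5,5](1)

Answer: 0 0 0 0 7 2 7 2 0 6 7 5 5 1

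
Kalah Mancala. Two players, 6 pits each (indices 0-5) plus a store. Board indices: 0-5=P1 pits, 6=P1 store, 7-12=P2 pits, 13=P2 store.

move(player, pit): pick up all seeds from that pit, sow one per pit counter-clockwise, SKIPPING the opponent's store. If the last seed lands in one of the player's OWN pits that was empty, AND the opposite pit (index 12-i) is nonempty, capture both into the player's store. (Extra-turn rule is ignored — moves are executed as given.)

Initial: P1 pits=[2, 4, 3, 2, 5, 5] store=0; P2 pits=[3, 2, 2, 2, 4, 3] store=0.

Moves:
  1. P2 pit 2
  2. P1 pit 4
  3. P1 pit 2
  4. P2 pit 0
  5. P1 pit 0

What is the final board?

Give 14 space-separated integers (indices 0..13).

Move 1: P2 pit2 -> P1=[2,4,3,2,5,5](0) P2=[3,2,0,3,5,3](0)
Move 2: P1 pit4 -> P1=[2,4,3,2,0,6](1) P2=[4,3,1,3,5,3](0)
Move 3: P1 pit2 -> P1=[2,4,0,3,1,7](1) P2=[4,3,1,3,5,3](0)
Move 4: P2 pit0 -> P1=[2,4,0,3,1,7](1) P2=[0,4,2,4,6,3](0)
Move 5: P1 pit0 -> P1=[0,5,0,3,1,7](6) P2=[0,4,2,0,6,3](0)

Answer: 0 5 0 3 1 7 6 0 4 2 0 6 3 0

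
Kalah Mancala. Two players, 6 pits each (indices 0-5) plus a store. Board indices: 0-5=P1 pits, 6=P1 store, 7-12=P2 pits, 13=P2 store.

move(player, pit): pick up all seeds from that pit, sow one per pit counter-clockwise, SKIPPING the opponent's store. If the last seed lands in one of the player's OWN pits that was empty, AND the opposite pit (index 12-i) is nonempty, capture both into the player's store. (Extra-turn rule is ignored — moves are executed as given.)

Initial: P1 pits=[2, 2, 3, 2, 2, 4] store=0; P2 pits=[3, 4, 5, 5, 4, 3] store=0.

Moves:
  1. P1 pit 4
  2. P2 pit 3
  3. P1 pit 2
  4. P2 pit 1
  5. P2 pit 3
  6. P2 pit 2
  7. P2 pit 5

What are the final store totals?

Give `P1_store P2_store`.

Move 1: P1 pit4 -> P1=[2,2,3,2,0,5](1) P2=[3,4,5,5,4,3](0)
Move 2: P2 pit3 -> P1=[3,3,3,2,0,5](1) P2=[3,4,5,0,5,4](1)
Move 3: P1 pit2 -> P1=[3,3,0,3,1,6](1) P2=[3,4,5,0,5,4](1)
Move 4: P2 pit1 -> P1=[3,3,0,3,1,6](1) P2=[3,0,6,1,6,5](1)
Move 5: P2 pit3 -> P1=[3,3,0,3,1,6](1) P2=[3,0,6,0,7,5](1)
Move 6: P2 pit2 -> P1=[4,4,0,3,1,6](1) P2=[3,0,0,1,8,6](2)
Move 7: P2 pit5 -> P1=[5,5,1,4,2,6](1) P2=[3,0,0,1,8,0](3)

Answer: 1 3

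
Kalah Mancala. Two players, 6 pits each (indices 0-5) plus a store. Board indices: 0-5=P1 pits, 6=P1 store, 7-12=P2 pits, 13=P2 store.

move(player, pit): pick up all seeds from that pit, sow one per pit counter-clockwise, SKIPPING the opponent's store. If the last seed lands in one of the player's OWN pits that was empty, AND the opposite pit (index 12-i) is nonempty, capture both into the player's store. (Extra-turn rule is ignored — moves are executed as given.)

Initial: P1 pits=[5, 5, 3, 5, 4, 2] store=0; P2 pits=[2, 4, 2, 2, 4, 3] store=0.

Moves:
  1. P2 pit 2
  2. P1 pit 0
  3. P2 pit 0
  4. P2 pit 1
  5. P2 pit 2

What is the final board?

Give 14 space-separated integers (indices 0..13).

Answer: 0 6 4 0 5 3 0 0 0 0 5 6 4 8

Derivation:
Move 1: P2 pit2 -> P1=[5,5,3,5,4,2](0) P2=[2,4,0,3,5,3](0)
Move 2: P1 pit0 -> P1=[0,6,4,6,5,3](0) P2=[2,4,0,3,5,3](0)
Move 3: P2 pit0 -> P1=[0,6,4,0,5,3](0) P2=[0,5,0,3,5,3](7)
Move 4: P2 pit1 -> P1=[0,6,4,0,5,3](0) P2=[0,0,1,4,6,4](8)
Move 5: P2 pit2 -> P1=[0,6,4,0,5,3](0) P2=[0,0,0,5,6,4](8)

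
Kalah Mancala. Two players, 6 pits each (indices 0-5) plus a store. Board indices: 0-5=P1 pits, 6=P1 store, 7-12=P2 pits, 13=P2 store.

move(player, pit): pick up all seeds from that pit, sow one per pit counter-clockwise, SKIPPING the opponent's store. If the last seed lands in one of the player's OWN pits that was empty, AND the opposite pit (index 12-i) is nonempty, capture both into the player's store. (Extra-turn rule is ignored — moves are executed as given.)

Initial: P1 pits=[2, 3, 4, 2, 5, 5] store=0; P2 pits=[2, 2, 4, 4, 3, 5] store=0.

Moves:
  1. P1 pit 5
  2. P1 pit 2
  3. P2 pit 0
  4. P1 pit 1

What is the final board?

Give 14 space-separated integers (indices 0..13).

Move 1: P1 pit5 -> P1=[2,3,4,2,5,0](1) P2=[3,3,5,5,3,5](0)
Move 2: P1 pit2 -> P1=[2,3,0,3,6,1](2) P2=[3,3,5,5,3,5](0)
Move 3: P2 pit0 -> P1=[2,3,0,3,6,1](2) P2=[0,4,6,6,3,5](0)
Move 4: P1 pit1 -> P1=[2,0,1,4,7,1](2) P2=[0,4,6,6,3,5](0)

Answer: 2 0 1 4 7 1 2 0 4 6 6 3 5 0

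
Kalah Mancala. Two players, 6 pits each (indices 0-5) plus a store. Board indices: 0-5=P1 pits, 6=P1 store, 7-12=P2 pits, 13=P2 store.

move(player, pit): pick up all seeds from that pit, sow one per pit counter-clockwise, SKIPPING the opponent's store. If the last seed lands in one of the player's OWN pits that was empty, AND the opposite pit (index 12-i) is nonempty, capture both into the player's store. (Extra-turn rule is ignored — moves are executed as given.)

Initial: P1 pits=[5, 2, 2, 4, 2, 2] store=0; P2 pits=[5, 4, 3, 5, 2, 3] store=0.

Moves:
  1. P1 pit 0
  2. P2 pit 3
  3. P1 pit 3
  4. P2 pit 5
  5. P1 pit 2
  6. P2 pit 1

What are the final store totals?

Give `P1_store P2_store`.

Answer: 2 3

Derivation:
Move 1: P1 pit0 -> P1=[0,3,3,5,3,3](0) P2=[5,4,3,5,2,3](0)
Move 2: P2 pit3 -> P1=[1,4,3,5,3,3](0) P2=[5,4,3,0,3,4](1)
Move 3: P1 pit3 -> P1=[1,4,3,0,4,4](1) P2=[6,5,3,0,3,4](1)
Move 4: P2 pit5 -> P1=[2,5,4,0,4,4](1) P2=[6,5,3,0,3,0](2)
Move 5: P1 pit2 -> P1=[2,5,0,1,5,5](2) P2=[6,5,3,0,3,0](2)
Move 6: P2 pit1 -> P1=[2,5,0,1,5,5](2) P2=[6,0,4,1,4,1](3)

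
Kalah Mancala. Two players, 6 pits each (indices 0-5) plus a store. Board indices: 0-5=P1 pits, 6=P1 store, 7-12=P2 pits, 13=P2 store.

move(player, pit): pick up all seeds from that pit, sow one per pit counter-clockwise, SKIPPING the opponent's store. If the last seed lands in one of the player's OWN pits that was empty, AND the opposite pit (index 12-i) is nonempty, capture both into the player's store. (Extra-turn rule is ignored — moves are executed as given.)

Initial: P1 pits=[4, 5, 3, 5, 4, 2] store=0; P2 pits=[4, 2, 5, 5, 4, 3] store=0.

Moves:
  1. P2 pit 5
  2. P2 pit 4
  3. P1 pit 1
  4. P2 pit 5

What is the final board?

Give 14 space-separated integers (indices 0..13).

Answer: 6 0 4 6 5 3 1 5 3 5 5 0 0 3

Derivation:
Move 1: P2 pit5 -> P1=[5,6,3,5,4,2](0) P2=[4,2,5,5,4,0](1)
Move 2: P2 pit4 -> P1=[6,7,3,5,4,2](0) P2=[4,2,5,5,0,1](2)
Move 3: P1 pit1 -> P1=[6,0,4,6,5,3](1) P2=[5,3,5,5,0,1](2)
Move 4: P2 pit5 -> P1=[6,0,4,6,5,3](1) P2=[5,3,5,5,0,0](3)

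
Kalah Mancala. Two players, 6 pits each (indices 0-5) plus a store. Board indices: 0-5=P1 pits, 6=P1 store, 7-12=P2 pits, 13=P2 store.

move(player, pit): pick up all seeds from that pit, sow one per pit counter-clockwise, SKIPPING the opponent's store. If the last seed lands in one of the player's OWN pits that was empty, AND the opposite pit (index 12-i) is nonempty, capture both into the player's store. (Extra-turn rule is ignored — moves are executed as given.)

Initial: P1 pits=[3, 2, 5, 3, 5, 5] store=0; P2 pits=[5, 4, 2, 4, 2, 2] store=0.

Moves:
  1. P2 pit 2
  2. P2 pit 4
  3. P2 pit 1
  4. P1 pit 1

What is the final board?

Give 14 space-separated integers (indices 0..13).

Answer: 4 0 6 4 5 5 0 5 0 1 6 1 4 1

Derivation:
Move 1: P2 pit2 -> P1=[3,2,5,3,5,5](0) P2=[5,4,0,5,3,2](0)
Move 2: P2 pit4 -> P1=[4,2,5,3,5,5](0) P2=[5,4,0,5,0,3](1)
Move 3: P2 pit1 -> P1=[4,2,5,3,5,5](0) P2=[5,0,1,6,1,4](1)
Move 4: P1 pit1 -> P1=[4,0,6,4,5,5](0) P2=[5,0,1,6,1,4](1)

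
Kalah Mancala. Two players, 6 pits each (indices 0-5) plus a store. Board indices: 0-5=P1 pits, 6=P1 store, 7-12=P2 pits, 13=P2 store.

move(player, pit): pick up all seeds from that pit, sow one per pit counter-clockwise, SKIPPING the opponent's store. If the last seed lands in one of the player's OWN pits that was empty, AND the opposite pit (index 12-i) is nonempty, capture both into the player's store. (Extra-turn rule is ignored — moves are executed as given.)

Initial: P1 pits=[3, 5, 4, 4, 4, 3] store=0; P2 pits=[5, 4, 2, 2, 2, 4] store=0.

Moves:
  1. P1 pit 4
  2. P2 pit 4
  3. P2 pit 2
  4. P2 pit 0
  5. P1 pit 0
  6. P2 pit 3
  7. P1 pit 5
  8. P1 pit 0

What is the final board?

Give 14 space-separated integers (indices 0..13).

Answer: 0 2 5 5 0 0 2 1 7 2 0 2 7 9

Derivation:
Move 1: P1 pit4 -> P1=[3,5,4,4,0,4](1) P2=[6,5,2,2,2,4](0)
Move 2: P2 pit4 -> P1=[3,5,4,4,0,4](1) P2=[6,5,2,2,0,5](1)
Move 3: P2 pit2 -> P1=[3,0,4,4,0,4](1) P2=[6,5,0,3,0,5](7)
Move 4: P2 pit0 -> P1=[3,0,4,4,0,4](1) P2=[0,6,1,4,1,6](8)
Move 5: P1 pit0 -> P1=[0,1,5,5,0,4](1) P2=[0,6,1,4,1,6](8)
Move 6: P2 pit3 -> P1=[1,1,5,5,0,4](1) P2=[0,6,1,0,2,7](9)
Move 7: P1 pit5 -> P1=[1,1,5,5,0,0](2) P2=[1,7,2,0,2,7](9)
Move 8: P1 pit0 -> P1=[0,2,5,5,0,0](2) P2=[1,7,2,0,2,7](9)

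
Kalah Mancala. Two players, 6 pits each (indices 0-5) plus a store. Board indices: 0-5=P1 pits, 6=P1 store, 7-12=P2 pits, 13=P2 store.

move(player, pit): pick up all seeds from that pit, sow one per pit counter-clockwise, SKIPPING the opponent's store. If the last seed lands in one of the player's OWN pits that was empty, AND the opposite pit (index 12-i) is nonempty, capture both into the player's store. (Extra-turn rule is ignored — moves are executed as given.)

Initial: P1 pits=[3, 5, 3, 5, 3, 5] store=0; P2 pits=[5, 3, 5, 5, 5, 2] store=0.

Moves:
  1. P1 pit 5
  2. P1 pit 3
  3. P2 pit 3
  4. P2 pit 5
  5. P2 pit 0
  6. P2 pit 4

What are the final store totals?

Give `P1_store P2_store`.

Answer: 2 4

Derivation:
Move 1: P1 pit5 -> P1=[3,5,3,5,3,0](1) P2=[6,4,6,6,5,2](0)
Move 2: P1 pit3 -> P1=[3,5,3,0,4,1](2) P2=[7,5,6,6,5,2](0)
Move 3: P2 pit3 -> P1=[4,6,4,0,4,1](2) P2=[7,5,6,0,6,3](1)
Move 4: P2 pit5 -> P1=[5,7,4,0,4,1](2) P2=[7,5,6,0,6,0](2)
Move 5: P2 pit0 -> P1=[6,7,4,0,4,1](2) P2=[0,6,7,1,7,1](3)
Move 6: P2 pit4 -> P1=[7,8,5,1,5,1](2) P2=[0,6,7,1,0,2](4)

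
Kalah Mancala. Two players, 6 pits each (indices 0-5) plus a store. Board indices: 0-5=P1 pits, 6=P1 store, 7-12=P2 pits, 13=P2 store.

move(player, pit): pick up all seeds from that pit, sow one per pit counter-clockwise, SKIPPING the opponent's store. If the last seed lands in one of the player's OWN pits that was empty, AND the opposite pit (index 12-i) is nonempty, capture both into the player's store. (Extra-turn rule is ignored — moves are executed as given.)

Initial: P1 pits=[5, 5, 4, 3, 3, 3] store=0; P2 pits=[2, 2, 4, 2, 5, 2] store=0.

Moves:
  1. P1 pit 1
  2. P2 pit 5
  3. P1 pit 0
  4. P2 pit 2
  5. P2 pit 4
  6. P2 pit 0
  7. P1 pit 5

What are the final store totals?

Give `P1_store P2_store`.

Answer: 3 10

Derivation:
Move 1: P1 pit1 -> P1=[5,0,5,4,4,4](1) P2=[2,2,4,2,5,2](0)
Move 2: P2 pit5 -> P1=[6,0,5,4,4,4](1) P2=[2,2,4,2,5,0](1)
Move 3: P1 pit0 -> P1=[0,1,6,5,5,5](2) P2=[2,2,4,2,5,0](1)
Move 4: P2 pit2 -> P1=[0,1,6,5,5,5](2) P2=[2,2,0,3,6,1](2)
Move 5: P2 pit4 -> P1=[1,2,7,6,5,5](2) P2=[2,2,0,3,0,2](3)
Move 6: P2 pit0 -> P1=[1,2,7,0,5,5](2) P2=[0,3,0,3,0,2](10)
Move 7: P1 pit5 -> P1=[1,2,7,0,5,0](3) P2=[1,4,1,4,0,2](10)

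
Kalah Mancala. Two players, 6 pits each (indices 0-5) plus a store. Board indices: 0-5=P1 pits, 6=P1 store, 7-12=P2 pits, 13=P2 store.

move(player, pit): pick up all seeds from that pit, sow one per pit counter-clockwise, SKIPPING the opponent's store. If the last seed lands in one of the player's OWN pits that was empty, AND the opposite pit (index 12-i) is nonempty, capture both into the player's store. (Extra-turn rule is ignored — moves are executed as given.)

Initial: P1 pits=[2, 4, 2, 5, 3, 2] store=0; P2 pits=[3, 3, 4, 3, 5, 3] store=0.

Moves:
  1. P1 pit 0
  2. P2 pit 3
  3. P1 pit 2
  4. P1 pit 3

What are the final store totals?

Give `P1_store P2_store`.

Answer: 1 1

Derivation:
Move 1: P1 pit0 -> P1=[0,5,3,5,3,2](0) P2=[3,3,4,3,5,3](0)
Move 2: P2 pit3 -> P1=[0,5,3,5,3,2](0) P2=[3,3,4,0,6,4](1)
Move 3: P1 pit2 -> P1=[0,5,0,6,4,3](0) P2=[3,3,4,0,6,4](1)
Move 4: P1 pit3 -> P1=[0,5,0,0,5,4](1) P2=[4,4,5,0,6,4](1)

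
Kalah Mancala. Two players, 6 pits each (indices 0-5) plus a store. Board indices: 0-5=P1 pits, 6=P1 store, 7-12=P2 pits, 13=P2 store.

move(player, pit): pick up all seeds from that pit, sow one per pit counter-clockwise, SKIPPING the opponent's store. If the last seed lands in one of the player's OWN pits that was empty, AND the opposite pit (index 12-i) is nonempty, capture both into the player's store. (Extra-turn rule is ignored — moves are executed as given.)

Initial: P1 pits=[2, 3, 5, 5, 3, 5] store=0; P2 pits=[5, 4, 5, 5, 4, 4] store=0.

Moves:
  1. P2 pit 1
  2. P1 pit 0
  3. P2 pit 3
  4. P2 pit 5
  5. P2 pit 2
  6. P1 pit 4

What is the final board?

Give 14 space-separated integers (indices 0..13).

Answer: 3 7 8 6 0 6 1 6 1 0 1 7 1 3

Derivation:
Move 1: P2 pit1 -> P1=[2,3,5,5,3,5](0) P2=[5,0,6,6,5,5](0)
Move 2: P1 pit0 -> P1=[0,4,6,5,3,5](0) P2=[5,0,6,6,5,5](0)
Move 3: P2 pit3 -> P1=[1,5,7,5,3,5](0) P2=[5,0,6,0,6,6](1)
Move 4: P2 pit5 -> P1=[2,6,8,6,4,5](0) P2=[5,0,6,0,6,0](2)
Move 5: P2 pit2 -> P1=[3,7,8,6,4,5](0) P2=[5,0,0,1,7,1](3)
Move 6: P1 pit4 -> P1=[3,7,8,6,0,6](1) P2=[6,1,0,1,7,1](3)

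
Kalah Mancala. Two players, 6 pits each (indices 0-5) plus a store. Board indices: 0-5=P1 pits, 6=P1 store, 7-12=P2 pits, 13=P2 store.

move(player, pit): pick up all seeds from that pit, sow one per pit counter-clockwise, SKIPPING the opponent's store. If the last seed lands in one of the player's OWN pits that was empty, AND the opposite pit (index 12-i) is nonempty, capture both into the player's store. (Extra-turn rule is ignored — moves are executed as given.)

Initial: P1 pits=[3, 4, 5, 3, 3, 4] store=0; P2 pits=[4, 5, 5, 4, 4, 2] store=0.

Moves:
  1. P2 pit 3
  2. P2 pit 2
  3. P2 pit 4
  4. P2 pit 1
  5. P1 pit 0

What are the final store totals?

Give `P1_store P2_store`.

Move 1: P2 pit3 -> P1=[4,4,5,3,3,4](0) P2=[4,5,5,0,5,3](1)
Move 2: P2 pit2 -> P1=[5,4,5,3,3,4](0) P2=[4,5,0,1,6,4](2)
Move 3: P2 pit4 -> P1=[6,5,6,4,3,4](0) P2=[4,5,0,1,0,5](3)
Move 4: P2 pit1 -> P1=[6,5,6,4,3,4](0) P2=[4,0,1,2,1,6](4)
Move 5: P1 pit0 -> P1=[0,6,7,5,4,5](1) P2=[4,0,1,2,1,6](4)

Answer: 1 4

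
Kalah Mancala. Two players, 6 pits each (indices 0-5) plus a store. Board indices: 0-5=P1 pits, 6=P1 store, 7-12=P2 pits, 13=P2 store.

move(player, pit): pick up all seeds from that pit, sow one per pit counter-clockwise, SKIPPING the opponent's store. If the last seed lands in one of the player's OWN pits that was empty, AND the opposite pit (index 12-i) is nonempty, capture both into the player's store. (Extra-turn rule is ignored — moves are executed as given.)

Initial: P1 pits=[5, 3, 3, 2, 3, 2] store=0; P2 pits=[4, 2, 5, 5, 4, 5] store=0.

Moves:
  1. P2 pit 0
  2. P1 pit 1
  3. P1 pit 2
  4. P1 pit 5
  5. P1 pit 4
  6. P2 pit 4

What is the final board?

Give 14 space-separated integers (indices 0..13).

Move 1: P2 pit0 -> P1=[5,3,3,2,3,2](0) P2=[0,3,6,6,5,5](0)
Move 2: P1 pit1 -> P1=[5,0,4,3,4,2](0) P2=[0,3,6,6,5,5](0)
Move 3: P1 pit2 -> P1=[5,0,0,4,5,3](1) P2=[0,3,6,6,5,5](0)
Move 4: P1 pit5 -> P1=[5,0,0,4,5,0](2) P2=[1,4,6,6,5,5](0)
Move 5: P1 pit4 -> P1=[5,0,0,4,0,1](3) P2=[2,5,7,6,5,5](0)
Move 6: P2 pit4 -> P1=[6,1,1,4,0,1](3) P2=[2,5,7,6,0,6](1)

Answer: 6 1 1 4 0 1 3 2 5 7 6 0 6 1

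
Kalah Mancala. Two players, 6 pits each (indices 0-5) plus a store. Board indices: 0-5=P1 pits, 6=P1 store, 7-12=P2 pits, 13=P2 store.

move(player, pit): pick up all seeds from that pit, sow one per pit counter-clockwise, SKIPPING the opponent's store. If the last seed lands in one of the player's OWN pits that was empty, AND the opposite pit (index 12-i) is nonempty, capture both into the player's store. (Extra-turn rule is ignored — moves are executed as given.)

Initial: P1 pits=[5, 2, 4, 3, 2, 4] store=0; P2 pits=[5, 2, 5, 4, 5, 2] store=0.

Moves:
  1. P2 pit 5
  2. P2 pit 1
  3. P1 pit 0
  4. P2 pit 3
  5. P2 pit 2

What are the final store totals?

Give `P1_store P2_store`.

Answer: 1 3

Derivation:
Move 1: P2 pit5 -> P1=[6,2,4,3,2,4](0) P2=[5,2,5,4,5,0](1)
Move 2: P2 pit1 -> P1=[6,2,4,3,2,4](0) P2=[5,0,6,5,5,0](1)
Move 3: P1 pit0 -> P1=[0,3,5,4,3,5](1) P2=[5,0,6,5,5,0](1)
Move 4: P2 pit3 -> P1=[1,4,5,4,3,5](1) P2=[5,0,6,0,6,1](2)
Move 5: P2 pit2 -> P1=[2,5,5,4,3,5](1) P2=[5,0,0,1,7,2](3)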